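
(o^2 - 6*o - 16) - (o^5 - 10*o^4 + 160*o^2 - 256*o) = -o^5 + 10*o^4 - 159*o^2 + 250*o - 16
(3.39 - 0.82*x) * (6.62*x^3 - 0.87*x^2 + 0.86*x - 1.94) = -5.4284*x^4 + 23.1552*x^3 - 3.6545*x^2 + 4.5062*x - 6.5766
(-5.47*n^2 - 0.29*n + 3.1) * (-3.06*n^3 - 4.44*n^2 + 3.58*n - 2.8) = 16.7382*n^5 + 25.1742*n^4 - 27.781*n^3 + 0.513799999999998*n^2 + 11.91*n - 8.68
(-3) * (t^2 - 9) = 27 - 3*t^2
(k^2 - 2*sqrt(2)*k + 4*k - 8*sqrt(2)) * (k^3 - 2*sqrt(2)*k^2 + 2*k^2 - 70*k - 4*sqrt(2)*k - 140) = k^5 - 4*sqrt(2)*k^4 + 6*k^4 - 54*k^3 - 24*sqrt(2)*k^3 - 372*k^2 + 108*sqrt(2)*k^2 - 496*k + 840*sqrt(2)*k + 1120*sqrt(2)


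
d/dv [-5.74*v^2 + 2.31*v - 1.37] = 2.31 - 11.48*v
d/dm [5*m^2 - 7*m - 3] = 10*m - 7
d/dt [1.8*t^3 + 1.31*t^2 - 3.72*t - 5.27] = 5.4*t^2 + 2.62*t - 3.72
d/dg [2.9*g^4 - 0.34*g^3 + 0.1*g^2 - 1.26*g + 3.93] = 11.6*g^3 - 1.02*g^2 + 0.2*g - 1.26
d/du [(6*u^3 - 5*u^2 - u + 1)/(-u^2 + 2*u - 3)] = (-6*u^4 + 24*u^3 - 65*u^2 + 32*u + 1)/(u^4 - 4*u^3 + 10*u^2 - 12*u + 9)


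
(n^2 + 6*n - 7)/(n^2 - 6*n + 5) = (n + 7)/(n - 5)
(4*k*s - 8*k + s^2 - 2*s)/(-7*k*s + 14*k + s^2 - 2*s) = (4*k + s)/(-7*k + s)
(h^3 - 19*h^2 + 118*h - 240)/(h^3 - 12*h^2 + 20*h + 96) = (h - 5)/(h + 2)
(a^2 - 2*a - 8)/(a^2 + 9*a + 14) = (a - 4)/(a + 7)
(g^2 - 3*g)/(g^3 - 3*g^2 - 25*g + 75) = g/(g^2 - 25)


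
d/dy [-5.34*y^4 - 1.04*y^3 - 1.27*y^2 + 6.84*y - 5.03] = -21.36*y^3 - 3.12*y^2 - 2.54*y + 6.84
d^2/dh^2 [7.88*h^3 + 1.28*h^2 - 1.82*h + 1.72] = 47.28*h + 2.56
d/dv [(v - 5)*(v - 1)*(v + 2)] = 3*v^2 - 8*v - 7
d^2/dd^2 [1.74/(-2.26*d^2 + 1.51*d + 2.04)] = (-17.774448*d^2 + 11.875848*d + 1.74*(4.52*d - 1.51)*(9.04*d - 3.02) + 16.044192)/(-2.26*d^2 + 1.51*d + 2.04)^3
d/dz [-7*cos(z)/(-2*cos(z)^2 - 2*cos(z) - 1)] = 7*sin(z)*cos(2*z)/(2*cos(z) + cos(2*z) + 2)^2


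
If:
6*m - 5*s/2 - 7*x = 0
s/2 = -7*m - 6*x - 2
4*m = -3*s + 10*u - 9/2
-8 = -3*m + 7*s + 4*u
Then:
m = -2275/6809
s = -8526/6809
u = -1615/27236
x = 1095/6809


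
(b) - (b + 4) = -4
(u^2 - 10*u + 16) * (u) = u^3 - 10*u^2 + 16*u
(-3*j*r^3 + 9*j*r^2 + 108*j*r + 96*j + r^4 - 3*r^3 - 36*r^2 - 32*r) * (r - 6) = -3*j*r^4 + 27*j*r^3 + 54*j*r^2 - 552*j*r - 576*j + r^5 - 9*r^4 - 18*r^3 + 184*r^2 + 192*r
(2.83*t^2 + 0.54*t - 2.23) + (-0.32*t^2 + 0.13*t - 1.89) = 2.51*t^2 + 0.67*t - 4.12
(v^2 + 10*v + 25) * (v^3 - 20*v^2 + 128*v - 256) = v^5 - 10*v^4 - 47*v^3 + 524*v^2 + 640*v - 6400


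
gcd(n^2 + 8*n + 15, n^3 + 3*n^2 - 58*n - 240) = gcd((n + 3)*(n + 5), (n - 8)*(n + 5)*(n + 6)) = n + 5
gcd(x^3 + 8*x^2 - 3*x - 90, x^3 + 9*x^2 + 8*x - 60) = x^2 + 11*x + 30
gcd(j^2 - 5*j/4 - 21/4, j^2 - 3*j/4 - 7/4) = 1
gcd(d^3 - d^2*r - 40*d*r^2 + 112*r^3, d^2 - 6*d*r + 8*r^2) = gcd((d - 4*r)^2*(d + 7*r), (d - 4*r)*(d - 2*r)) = -d + 4*r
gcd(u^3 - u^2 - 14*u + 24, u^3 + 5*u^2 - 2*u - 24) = u^2 + 2*u - 8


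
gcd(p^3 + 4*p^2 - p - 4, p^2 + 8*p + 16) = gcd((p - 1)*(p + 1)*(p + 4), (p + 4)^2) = p + 4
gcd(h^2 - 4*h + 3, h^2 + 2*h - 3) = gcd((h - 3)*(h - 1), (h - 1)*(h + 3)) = h - 1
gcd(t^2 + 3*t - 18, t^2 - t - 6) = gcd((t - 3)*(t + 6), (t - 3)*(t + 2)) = t - 3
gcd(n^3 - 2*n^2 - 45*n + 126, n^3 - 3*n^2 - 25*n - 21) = 1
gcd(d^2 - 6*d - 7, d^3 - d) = d + 1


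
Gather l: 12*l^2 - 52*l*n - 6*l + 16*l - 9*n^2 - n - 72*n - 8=12*l^2 + l*(10 - 52*n) - 9*n^2 - 73*n - 8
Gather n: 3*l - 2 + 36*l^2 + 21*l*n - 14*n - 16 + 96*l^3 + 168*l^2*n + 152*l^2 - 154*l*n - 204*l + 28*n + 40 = 96*l^3 + 188*l^2 - 201*l + n*(168*l^2 - 133*l + 14) + 22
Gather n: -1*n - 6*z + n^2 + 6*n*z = n^2 + n*(6*z - 1) - 6*z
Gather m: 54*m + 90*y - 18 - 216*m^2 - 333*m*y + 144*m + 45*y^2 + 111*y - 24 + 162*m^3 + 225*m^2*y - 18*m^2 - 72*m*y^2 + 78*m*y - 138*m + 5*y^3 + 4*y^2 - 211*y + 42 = 162*m^3 + m^2*(225*y - 234) + m*(-72*y^2 - 255*y + 60) + 5*y^3 + 49*y^2 - 10*y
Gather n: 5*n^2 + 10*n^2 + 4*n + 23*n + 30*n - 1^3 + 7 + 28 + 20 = 15*n^2 + 57*n + 54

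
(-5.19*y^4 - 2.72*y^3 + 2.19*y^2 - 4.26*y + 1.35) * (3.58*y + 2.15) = -18.5802*y^5 - 20.8961*y^4 + 1.9922*y^3 - 10.5423*y^2 - 4.326*y + 2.9025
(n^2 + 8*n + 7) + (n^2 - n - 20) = 2*n^2 + 7*n - 13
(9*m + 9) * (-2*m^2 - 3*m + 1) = -18*m^3 - 45*m^2 - 18*m + 9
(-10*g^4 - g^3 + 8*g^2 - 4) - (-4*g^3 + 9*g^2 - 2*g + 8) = -10*g^4 + 3*g^3 - g^2 + 2*g - 12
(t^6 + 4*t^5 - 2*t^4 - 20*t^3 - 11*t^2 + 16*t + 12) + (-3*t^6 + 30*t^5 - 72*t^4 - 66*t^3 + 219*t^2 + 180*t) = -2*t^6 + 34*t^5 - 74*t^4 - 86*t^3 + 208*t^2 + 196*t + 12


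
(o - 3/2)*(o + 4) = o^2 + 5*o/2 - 6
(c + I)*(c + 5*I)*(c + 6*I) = c^3 + 12*I*c^2 - 41*c - 30*I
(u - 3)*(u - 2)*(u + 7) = u^3 + 2*u^2 - 29*u + 42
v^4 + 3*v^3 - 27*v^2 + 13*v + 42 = (v - 3)*(v - 2)*(v + 1)*(v + 7)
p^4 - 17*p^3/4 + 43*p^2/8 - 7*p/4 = p*(p - 2)*(p - 7/4)*(p - 1/2)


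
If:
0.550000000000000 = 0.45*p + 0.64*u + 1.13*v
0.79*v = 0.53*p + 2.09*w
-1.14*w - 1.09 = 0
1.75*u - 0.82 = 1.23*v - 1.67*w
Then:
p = 2.43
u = 0.75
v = -0.90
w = -0.96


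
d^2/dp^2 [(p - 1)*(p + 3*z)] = 2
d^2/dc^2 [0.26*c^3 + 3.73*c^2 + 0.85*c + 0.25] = 1.56*c + 7.46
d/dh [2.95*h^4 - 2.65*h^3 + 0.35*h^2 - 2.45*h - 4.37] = 11.8*h^3 - 7.95*h^2 + 0.7*h - 2.45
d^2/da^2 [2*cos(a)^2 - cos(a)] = cos(a) - 4*cos(2*a)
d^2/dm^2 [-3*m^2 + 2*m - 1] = -6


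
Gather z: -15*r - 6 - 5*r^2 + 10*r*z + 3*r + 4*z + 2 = -5*r^2 - 12*r + z*(10*r + 4) - 4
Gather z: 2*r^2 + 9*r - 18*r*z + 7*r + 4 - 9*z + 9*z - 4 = 2*r^2 - 18*r*z + 16*r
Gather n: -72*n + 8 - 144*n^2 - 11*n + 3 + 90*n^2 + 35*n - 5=-54*n^2 - 48*n + 6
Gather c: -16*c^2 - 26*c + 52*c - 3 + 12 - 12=-16*c^2 + 26*c - 3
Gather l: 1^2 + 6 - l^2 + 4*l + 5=-l^2 + 4*l + 12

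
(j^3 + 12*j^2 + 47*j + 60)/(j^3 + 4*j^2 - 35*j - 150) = (j^2 + 7*j + 12)/(j^2 - j - 30)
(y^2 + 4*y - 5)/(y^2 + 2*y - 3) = (y + 5)/(y + 3)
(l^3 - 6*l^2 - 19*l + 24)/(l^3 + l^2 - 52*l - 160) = (l^2 + 2*l - 3)/(l^2 + 9*l + 20)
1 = 1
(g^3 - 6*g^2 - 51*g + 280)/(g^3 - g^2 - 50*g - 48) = (g^2 + 2*g - 35)/(g^2 + 7*g + 6)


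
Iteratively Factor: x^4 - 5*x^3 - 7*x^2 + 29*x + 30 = (x + 2)*(x^3 - 7*x^2 + 7*x + 15) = (x + 1)*(x + 2)*(x^2 - 8*x + 15) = (x - 3)*(x + 1)*(x + 2)*(x - 5)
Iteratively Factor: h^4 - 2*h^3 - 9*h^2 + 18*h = (h - 3)*(h^3 + h^2 - 6*h) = (h - 3)*(h + 3)*(h^2 - 2*h) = h*(h - 3)*(h + 3)*(h - 2)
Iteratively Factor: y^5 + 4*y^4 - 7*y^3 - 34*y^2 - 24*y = (y + 2)*(y^4 + 2*y^3 - 11*y^2 - 12*y) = (y + 2)*(y + 4)*(y^3 - 2*y^2 - 3*y) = y*(y + 2)*(y + 4)*(y^2 - 2*y - 3) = y*(y + 1)*(y + 2)*(y + 4)*(y - 3)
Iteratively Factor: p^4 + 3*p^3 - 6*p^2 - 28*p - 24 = (p + 2)*(p^3 + p^2 - 8*p - 12) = (p - 3)*(p + 2)*(p^2 + 4*p + 4) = (p - 3)*(p + 2)^2*(p + 2)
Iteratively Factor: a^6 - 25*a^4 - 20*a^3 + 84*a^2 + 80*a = (a + 2)*(a^5 - 2*a^4 - 21*a^3 + 22*a^2 + 40*a) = (a - 2)*(a + 2)*(a^4 - 21*a^2 - 20*a) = (a - 2)*(a + 1)*(a + 2)*(a^3 - a^2 - 20*a) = a*(a - 2)*(a + 1)*(a + 2)*(a^2 - a - 20) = a*(a - 5)*(a - 2)*(a + 1)*(a + 2)*(a + 4)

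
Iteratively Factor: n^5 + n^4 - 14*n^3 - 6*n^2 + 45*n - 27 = (n + 3)*(n^4 - 2*n^3 - 8*n^2 + 18*n - 9) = (n - 1)*(n + 3)*(n^3 - n^2 - 9*n + 9) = (n - 1)*(n + 3)^2*(n^2 - 4*n + 3) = (n - 1)^2*(n + 3)^2*(n - 3)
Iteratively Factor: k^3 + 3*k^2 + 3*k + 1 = (k + 1)*(k^2 + 2*k + 1) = (k + 1)^2*(k + 1)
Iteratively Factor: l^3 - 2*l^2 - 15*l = (l)*(l^2 - 2*l - 15) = l*(l - 5)*(l + 3)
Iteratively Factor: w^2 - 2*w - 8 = (w - 4)*(w + 2)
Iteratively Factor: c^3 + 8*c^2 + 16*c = (c + 4)*(c^2 + 4*c) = (c + 4)^2*(c)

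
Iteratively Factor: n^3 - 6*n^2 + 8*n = (n)*(n^2 - 6*n + 8) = n*(n - 2)*(n - 4)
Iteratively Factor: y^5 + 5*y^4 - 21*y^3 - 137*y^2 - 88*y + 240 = (y + 3)*(y^4 + 2*y^3 - 27*y^2 - 56*y + 80) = (y - 1)*(y + 3)*(y^3 + 3*y^2 - 24*y - 80) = (y - 1)*(y + 3)*(y + 4)*(y^2 - y - 20) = (y - 5)*(y - 1)*(y + 3)*(y + 4)*(y + 4)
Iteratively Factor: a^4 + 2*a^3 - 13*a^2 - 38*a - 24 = (a - 4)*(a^3 + 6*a^2 + 11*a + 6) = (a - 4)*(a + 3)*(a^2 + 3*a + 2) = (a - 4)*(a + 2)*(a + 3)*(a + 1)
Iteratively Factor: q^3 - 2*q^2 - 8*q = (q - 4)*(q^2 + 2*q) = q*(q - 4)*(q + 2)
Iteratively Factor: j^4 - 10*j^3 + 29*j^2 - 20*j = (j)*(j^3 - 10*j^2 + 29*j - 20) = j*(j - 4)*(j^2 - 6*j + 5) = j*(j - 4)*(j - 1)*(j - 5)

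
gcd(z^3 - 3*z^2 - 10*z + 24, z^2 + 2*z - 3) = z + 3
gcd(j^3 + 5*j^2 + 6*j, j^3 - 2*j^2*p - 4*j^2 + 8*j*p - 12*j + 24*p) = j + 2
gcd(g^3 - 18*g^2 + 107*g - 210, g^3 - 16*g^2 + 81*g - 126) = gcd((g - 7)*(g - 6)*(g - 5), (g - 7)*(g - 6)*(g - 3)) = g^2 - 13*g + 42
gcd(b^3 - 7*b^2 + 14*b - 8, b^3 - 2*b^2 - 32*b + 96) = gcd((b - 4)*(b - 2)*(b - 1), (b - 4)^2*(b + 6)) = b - 4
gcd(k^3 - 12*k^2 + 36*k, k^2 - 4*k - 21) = 1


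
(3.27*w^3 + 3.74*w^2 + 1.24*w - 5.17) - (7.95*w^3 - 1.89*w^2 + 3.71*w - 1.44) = -4.68*w^3 + 5.63*w^2 - 2.47*w - 3.73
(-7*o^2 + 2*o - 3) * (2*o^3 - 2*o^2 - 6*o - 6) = -14*o^5 + 18*o^4 + 32*o^3 + 36*o^2 + 6*o + 18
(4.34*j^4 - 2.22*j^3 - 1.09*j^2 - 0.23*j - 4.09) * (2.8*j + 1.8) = 12.152*j^5 + 1.596*j^4 - 7.048*j^3 - 2.606*j^2 - 11.866*j - 7.362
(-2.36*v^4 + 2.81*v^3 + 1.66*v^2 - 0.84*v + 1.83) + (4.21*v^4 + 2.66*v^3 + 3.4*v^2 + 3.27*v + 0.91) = 1.85*v^4 + 5.47*v^3 + 5.06*v^2 + 2.43*v + 2.74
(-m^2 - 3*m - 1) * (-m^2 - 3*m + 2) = m^4 + 6*m^3 + 8*m^2 - 3*m - 2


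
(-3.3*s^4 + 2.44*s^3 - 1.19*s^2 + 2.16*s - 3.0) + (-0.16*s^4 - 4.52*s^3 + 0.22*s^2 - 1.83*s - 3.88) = -3.46*s^4 - 2.08*s^3 - 0.97*s^2 + 0.33*s - 6.88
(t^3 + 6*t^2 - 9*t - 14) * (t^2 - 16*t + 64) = t^5 - 10*t^4 - 41*t^3 + 514*t^2 - 352*t - 896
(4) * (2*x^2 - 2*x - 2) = 8*x^2 - 8*x - 8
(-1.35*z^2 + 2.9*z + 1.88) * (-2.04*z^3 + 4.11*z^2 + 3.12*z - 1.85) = 2.754*z^5 - 11.4645*z^4 + 3.8718*z^3 + 19.2723*z^2 + 0.500599999999999*z - 3.478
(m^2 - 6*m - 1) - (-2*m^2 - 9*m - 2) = 3*m^2 + 3*m + 1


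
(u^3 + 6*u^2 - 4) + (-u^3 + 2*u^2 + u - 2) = 8*u^2 + u - 6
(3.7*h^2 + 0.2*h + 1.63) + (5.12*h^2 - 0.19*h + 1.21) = 8.82*h^2 + 0.01*h + 2.84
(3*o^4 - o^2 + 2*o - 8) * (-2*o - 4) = -6*o^5 - 12*o^4 + 2*o^3 + 8*o + 32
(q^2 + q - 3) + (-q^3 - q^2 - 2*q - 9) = -q^3 - q - 12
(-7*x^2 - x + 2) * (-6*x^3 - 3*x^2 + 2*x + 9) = 42*x^5 + 27*x^4 - 23*x^3 - 71*x^2 - 5*x + 18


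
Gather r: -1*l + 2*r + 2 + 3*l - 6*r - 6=2*l - 4*r - 4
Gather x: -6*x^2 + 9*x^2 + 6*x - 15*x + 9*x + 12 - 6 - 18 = 3*x^2 - 12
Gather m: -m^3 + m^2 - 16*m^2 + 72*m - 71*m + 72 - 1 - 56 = -m^3 - 15*m^2 + m + 15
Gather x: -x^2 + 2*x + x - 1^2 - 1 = -x^2 + 3*x - 2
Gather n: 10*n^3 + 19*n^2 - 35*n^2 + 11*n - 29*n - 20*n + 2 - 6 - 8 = 10*n^3 - 16*n^2 - 38*n - 12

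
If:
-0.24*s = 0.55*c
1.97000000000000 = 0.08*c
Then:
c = 24.62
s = -56.43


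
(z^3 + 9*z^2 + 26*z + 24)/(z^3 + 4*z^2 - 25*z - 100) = (z^2 + 5*z + 6)/(z^2 - 25)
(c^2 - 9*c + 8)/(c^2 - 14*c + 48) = (c - 1)/(c - 6)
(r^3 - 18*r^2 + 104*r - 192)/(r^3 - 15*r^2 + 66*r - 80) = (r^2 - 10*r + 24)/(r^2 - 7*r + 10)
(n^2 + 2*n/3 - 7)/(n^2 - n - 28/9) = 3*(n + 3)/(3*n + 4)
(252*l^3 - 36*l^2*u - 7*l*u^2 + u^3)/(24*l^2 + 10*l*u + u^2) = (42*l^2 - 13*l*u + u^2)/(4*l + u)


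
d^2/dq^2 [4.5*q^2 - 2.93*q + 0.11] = 9.00000000000000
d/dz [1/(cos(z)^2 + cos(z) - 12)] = (2*cos(z) + 1)*sin(z)/(cos(z)^2 + cos(z) - 12)^2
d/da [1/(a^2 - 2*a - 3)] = 2*(1 - a)/(-a^2 + 2*a + 3)^2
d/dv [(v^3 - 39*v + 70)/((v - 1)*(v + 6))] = (v^4 + 10*v^3 + 21*v^2 - 140*v - 116)/(v^4 + 10*v^3 + 13*v^2 - 60*v + 36)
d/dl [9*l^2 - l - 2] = 18*l - 1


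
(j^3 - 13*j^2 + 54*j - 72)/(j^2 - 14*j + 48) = (j^2 - 7*j + 12)/(j - 8)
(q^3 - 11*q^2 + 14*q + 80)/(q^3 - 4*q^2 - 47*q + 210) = (q^2 - 6*q - 16)/(q^2 + q - 42)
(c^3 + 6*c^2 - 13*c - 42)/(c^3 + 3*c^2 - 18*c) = (c^2 + 9*c + 14)/(c*(c + 6))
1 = 1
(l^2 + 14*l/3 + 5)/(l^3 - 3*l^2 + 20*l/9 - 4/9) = 3*(3*l^2 + 14*l + 15)/(9*l^3 - 27*l^2 + 20*l - 4)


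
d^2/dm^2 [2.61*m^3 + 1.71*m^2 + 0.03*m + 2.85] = 15.66*m + 3.42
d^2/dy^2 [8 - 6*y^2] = -12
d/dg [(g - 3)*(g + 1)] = 2*g - 2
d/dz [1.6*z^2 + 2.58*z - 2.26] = 3.2*z + 2.58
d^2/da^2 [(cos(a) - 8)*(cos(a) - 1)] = 9*cos(a) - 2*cos(2*a)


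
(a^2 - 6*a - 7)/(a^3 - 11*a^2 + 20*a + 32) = (a - 7)/(a^2 - 12*a + 32)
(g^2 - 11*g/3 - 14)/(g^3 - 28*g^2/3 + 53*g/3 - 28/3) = (3*g^2 - 11*g - 42)/(3*g^3 - 28*g^2 + 53*g - 28)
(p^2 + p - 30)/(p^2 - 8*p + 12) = (p^2 + p - 30)/(p^2 - 8*p + 12)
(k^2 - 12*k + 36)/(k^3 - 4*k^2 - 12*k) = (k - 6)/(k*(k + 2))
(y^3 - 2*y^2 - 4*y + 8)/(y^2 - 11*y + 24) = (y^3 - 2*y^2 - 4*y + 8)/(y^2 - 11*y + 24)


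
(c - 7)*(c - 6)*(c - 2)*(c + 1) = c^4 - 14*c^3 + 53*c^2 - 16*c - 84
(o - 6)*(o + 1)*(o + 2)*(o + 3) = o^4 - 25*o^2 - 60*o - 36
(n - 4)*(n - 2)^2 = n^3 - 8*n^2 + 20*n - 16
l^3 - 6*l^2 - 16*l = l*(l - 8)*(l + 2)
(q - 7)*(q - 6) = q^2 - 13*q + 42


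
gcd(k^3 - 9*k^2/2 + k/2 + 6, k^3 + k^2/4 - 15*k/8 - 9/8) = k^2 - k/2 - 3/2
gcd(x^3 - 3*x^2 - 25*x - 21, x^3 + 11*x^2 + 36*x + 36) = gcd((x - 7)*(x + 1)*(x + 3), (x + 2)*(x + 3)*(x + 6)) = x + 3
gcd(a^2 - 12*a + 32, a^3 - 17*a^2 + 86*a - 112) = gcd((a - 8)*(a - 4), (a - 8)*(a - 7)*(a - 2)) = a - 8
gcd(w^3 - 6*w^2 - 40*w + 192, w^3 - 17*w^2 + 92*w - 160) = w^2 - 12*w + 32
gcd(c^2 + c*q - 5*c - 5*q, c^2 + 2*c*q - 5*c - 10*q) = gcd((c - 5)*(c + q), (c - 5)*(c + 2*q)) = c - 5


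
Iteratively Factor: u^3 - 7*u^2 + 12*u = (u - 3)*(u^2 - 4*u) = (u - 4)*(u - 3)*(u)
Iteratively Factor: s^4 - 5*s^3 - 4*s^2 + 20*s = (s - 2)*(s^3 - 3*s^2 - 10*s) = (s - 5)*(s - 2)*(s^2 + 2*s) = (s - 5)*(s - 2)*(s + 2)*(s)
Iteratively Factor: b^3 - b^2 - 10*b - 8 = (b - 4)*(b^2 + 3*b + 2) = (b - 4)*(b + 1)*(b + 2)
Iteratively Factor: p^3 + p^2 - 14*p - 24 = (p + 3)*(p^2 - 2*p - 8) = (p - 4)*(p + 3)*(p + 2)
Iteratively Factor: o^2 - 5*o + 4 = (o - 1)*(o - 4)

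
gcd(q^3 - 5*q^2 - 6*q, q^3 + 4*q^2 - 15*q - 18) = q + 1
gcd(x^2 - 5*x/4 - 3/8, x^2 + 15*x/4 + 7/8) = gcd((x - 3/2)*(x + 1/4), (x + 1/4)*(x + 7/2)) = x + 1/4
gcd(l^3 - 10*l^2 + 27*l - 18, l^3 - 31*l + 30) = l - 1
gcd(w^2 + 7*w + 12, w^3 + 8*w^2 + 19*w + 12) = w^2 + 7*w + 12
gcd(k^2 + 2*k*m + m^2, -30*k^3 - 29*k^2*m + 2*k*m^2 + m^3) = k + m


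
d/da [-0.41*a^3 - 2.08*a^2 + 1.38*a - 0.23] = -1.23*a^2 - 4.16*a + 1.38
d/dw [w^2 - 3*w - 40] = 2*w - 3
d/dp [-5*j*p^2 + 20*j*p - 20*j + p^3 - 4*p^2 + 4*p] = -10*j*p + 20*j + 3*p^2 - 8*p + 4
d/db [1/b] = -1/b^2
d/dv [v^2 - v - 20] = 2*v - 1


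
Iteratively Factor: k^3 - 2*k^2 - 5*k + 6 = (k - 1)*(k^2 - k - 6) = (k - 3)*(k - 1)*(k + 2)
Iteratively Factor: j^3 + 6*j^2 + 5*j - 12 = (j + 3)*(j^2 + 3*j - 4) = (j - 1)*(j + 3)*(j + 4)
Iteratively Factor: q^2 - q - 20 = (q - 5)*(q + 4)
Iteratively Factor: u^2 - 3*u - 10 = (u + 2)*(u - 5)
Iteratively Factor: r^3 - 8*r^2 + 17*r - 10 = (r - 1)*(r^2 - 7*r + 10) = (r - 2)*(r - 1)*(r - 5)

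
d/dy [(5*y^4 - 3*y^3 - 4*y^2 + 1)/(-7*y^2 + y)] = (-70*y^5 + 36*y^4 - 6*y^3 - 4*y^2 + 14*y - 1)/(y^2*(49*y^2 - 14*y + 1))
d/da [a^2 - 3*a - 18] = 2*a - 3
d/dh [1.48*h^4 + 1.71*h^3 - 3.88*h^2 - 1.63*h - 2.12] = 5.92*h^3 + 5.13*h^2 - 7.76*h - 1.63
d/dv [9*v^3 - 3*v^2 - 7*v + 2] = 27*v^2 - 6*v - 7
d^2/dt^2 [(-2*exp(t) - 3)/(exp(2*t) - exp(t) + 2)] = (-2*exp(4*t) - 14*exp(3*t) + 33*exp(2*t) + 17*exp(t) - 14)*exp(t)/(exp(6*t) - 3*exp(5*t) + 9*exp(4*t) - 13*exp(3*t) + 18*exp(2*t) - 12*exp(t) + 8)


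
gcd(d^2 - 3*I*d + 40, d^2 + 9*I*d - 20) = d + 5*I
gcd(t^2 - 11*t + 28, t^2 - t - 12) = t - 4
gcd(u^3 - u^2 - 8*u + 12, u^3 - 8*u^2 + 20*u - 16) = u^2 - 4*u + 4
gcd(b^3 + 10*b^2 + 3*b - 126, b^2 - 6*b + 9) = b - 3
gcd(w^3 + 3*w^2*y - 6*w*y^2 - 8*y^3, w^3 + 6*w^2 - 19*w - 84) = 1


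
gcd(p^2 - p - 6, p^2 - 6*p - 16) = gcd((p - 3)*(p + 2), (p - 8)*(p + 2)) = p + 2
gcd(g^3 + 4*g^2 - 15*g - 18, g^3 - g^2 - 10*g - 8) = g + 1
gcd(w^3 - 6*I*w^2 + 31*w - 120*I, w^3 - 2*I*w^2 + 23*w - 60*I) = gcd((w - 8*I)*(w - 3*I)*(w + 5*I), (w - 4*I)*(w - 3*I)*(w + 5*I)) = w^2 + 2*I*w + 15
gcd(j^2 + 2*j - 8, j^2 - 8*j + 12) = j - 2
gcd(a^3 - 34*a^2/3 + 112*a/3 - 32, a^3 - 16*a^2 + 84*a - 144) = a^2 - 10*a + 24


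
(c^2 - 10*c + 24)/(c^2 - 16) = (c - 6)/(c + 4)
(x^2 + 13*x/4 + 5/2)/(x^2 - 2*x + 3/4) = (4*x^2 + 13*x + 10)/(4*x^2 - 8*x + 3)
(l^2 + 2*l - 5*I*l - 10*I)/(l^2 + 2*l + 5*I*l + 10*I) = (l - 5*I)/(l + 5*I)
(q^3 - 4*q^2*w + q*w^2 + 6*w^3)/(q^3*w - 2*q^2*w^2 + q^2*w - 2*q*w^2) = (q^2 - 2*q*w - 3*w^2)/(q*w*(q + 1))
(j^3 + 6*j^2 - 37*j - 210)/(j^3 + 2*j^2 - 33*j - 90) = (j + 7)/(j + 3)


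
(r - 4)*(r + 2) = r^2 - 2*r - 8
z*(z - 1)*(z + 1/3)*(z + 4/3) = z^4 + 2*z^3/3 - 11*z^2/9 - 4*z/9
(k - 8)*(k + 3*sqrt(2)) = k^2 - 8*k + 3*sqrt(2)*k - 24*sqrt(2)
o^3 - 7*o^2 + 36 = (o - 6)*(o - 3)*(o + 2)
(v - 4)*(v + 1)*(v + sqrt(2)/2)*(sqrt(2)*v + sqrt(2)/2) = sqrt(2)*v^4 - 5*sqrt(2)*v^3/2 + v^3 - 11*sqrt(2)*v^2/2 - 5*v^2/2 - 11*v/2 - 2*sqrt(2)*v - 2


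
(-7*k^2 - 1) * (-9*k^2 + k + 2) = 63*k^4 - 7*k^3 - 5*k^2 - k - 2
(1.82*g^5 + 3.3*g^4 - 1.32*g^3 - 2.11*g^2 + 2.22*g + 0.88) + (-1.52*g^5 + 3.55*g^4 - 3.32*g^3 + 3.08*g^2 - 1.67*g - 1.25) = 0.3*g^5 + 6.85*g^4 - 4.64*g^3 + 0.97*g^2 + 0.55*g - 0.37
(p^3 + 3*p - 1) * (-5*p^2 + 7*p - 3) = -5*p^5 + 7*p^4 - 18*p^3 + 26*p^2 - 16*p + 3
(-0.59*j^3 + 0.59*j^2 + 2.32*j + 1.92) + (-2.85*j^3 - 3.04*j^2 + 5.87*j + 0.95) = -3.44*j^3 - 2.45*j^2 + 8.19*j + 2.87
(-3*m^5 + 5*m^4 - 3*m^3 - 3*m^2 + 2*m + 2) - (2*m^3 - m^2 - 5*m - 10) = -3*m^5 + 5*m^4 - 5*m^3 - 2*m^2 + 7*m + 12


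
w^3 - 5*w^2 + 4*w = w*(w - 4)*(w - 1)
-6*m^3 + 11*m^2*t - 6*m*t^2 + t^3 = (-3*m + t)*(-2*m + t)*(-m + t)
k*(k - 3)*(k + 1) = k^3 - 2*k^2 - 3*k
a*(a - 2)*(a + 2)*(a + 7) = a^4 + 7*a^3 - 4*a^2 - 28*a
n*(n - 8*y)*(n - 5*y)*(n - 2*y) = n^4 - 15*n^3*y + 66*n^2*y^2 - 80*n*y^3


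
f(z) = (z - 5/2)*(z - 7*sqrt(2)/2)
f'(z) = 2*z - 7*sqrt(2)/2 - 5/2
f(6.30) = 5.13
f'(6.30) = 5.15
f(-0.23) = 14.14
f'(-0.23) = -7.91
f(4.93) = -0.05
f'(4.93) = 2.41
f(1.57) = 3.14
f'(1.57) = -4.31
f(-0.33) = 14.94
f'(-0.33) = -8.11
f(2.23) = 0.73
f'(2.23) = -2.99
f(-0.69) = 17.99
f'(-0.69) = -8.83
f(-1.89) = 30.03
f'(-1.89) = -11.23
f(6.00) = 3.68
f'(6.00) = 4.55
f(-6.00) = 93.07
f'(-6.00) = -19.45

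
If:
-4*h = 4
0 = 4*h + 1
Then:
No Solution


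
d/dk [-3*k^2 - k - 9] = -6*k - 1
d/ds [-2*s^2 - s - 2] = -4*s - 1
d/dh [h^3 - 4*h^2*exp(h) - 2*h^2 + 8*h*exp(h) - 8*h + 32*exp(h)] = -4*h^2*exp(h) + 3*h^2 - 4*h + 40*exp(h) - 8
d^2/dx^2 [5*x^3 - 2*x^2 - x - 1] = 30*x - 4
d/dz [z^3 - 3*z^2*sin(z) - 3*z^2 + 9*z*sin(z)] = -3*z^2*cos(z) + 3*z^2 - 6*z*sin(z) + 9*z*cos(z) - 6*z + 9*sin(z)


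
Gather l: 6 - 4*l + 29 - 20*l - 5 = 30 - 24*l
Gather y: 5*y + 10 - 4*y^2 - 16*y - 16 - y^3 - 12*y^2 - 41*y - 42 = -y^3 - 16*y^2 - 52*y - 48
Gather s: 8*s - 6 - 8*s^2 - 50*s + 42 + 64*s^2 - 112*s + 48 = 56*s^2 - 154*s + 84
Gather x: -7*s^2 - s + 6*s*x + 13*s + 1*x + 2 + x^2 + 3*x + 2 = -7*s^2 + 12*s + x^2 + x*(6*s + 4) + 4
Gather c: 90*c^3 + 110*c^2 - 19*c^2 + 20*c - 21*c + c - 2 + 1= 90*c^3 + 91*c^2 - 1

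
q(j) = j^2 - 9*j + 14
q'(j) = 2*j - 9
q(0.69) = 8.27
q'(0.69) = -7.62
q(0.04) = 13.64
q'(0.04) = -8.92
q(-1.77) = 33.06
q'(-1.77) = -12.54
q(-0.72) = 21.00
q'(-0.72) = -10.44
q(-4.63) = 77.11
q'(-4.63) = -18.26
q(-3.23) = 53.50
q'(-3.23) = -15.46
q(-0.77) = 21.52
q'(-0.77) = -10.54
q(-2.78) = 46.75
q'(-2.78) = -14.56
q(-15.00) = 374.00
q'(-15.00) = -39.00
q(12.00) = 50.00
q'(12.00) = 15.00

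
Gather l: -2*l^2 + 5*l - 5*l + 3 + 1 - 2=2 - 2*l^2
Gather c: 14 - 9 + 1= 6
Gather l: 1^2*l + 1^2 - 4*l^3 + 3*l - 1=-4*l^3 + 4*l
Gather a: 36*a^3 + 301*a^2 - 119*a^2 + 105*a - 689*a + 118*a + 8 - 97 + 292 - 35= 36*a^3 + 182*a^2 - 466*a + 168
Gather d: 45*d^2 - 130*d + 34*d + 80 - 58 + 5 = 45*d^2 - 96*d + 27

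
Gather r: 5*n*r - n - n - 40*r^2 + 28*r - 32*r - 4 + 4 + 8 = -2*n - 40*r^2 + r*(5*n - 4) + 8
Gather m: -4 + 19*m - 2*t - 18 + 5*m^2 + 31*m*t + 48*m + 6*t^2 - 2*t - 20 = 5*m^2 + m*(31*t + 67) + 6*t^2 - 4*t - 42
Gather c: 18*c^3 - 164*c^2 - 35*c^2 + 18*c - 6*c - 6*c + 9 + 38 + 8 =18*c^3 - 199*c^2 + 6*c + 55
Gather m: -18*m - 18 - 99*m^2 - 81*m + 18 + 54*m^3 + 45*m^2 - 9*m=54*m^3 - 54*m^2 - 108*m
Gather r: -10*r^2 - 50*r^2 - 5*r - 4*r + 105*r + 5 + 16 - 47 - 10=-60*r^2 + 96*r - 36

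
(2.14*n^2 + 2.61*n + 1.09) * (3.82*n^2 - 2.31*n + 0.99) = 8.1748*n^4 + 5.0268*n^3 + 0.253300000000001*n^2 + 0.0659999999999998*n + 1.0791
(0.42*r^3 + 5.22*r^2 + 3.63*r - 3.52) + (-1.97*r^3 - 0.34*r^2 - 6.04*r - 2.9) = -1.55*r^3 + 4.88*r^2 - 2.41*r - 6.42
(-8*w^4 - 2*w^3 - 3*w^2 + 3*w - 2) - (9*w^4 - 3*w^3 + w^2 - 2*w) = -17*w^4 + w^3 - 4*w^2 + 5*w - 2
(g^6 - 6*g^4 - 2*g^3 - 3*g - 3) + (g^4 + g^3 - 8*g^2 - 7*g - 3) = g^6 - 5*g^4 - g^3 - 8*g^2 - 10*g - 6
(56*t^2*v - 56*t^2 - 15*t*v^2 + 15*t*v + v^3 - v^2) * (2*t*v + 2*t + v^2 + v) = 112*t^3*v^2 - 112*t^3 + 26*t^2*v^3 - 26*t^2*v - 13*t*v^4 + 13*t*v^2 + v^5 - v^3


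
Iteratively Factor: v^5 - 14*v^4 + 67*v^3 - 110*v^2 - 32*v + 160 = (v - 4)*(v^4 - 10*v^3 + 27*v^2 - 2*v - 40) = (v - 4)^2*(v^3 - 6*v^2 + 3*v + 10) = (v - 5)*(v - 4)^2*(v^2 - v - 2) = (v - 5)*(v - 4)^2*(v + 1)*(v - 2)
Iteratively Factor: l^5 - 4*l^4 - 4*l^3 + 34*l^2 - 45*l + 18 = (l - 2)*(l^4 - 2*l^3 - 8*l^2 + 18*l - 9) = (l - 3)*(l - 2)*(l^3 + l^2 - 5*l + 3) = (l - 3)*(l - 2)*(l - 1)*(l^2 + 2*l - 3) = (l - 3)*(l - 2)*(l - 1)*(l + 3)*(l - 1)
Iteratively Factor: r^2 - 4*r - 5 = (r - 5)*(r + 1)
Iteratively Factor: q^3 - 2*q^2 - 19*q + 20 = (q - 5)*(q^2 + 3*q - 4) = (q - 5)*(q - 1)*(q + 4)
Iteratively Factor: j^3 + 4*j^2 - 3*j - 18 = (j + 3)*(j^2 + j - 6) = (j - 2)*(j + 3)*(j + 3)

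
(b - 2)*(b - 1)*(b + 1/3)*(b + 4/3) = b^4 - 4*b^3/3 - 23*b^2/9 + 2*b + 8/9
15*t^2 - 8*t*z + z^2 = (-5*t + z)*(-3*t + z)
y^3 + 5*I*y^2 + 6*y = y*(y - I)*(y + 6*I)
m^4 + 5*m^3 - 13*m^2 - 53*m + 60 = (m - 3)*(m - 1)*(m + 4)*(m + 5)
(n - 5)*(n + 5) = n^2 - 25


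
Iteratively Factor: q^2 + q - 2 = (q - 1)*(q + 2)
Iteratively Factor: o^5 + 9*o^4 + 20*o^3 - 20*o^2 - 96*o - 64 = (o + 4)*(o^4 + 5*o^3 - 20*o - 16) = (o + 2)*(o + 4)*(o^3 + 3*o^2 - 6*o - 8) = (o + 2)*(o + 4)^2*(o^2 - o - 2) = (o + 1)*(o + 2)*(o + 4)^2*(o - 2)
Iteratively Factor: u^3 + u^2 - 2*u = (u - 1)*(u^2 + 2*u) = (u - 1)*(u + 2)*(u)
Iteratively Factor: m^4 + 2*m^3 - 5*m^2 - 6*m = (m)*(m^3 + 2*m^2 - 5*m - 6) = m*(m + 3)*(m^2 - m - 2) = m*(m + 1)*(m + 3)*(m - 2)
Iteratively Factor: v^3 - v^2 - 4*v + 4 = (v - 1)*(v^2 - 4) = (v - 1)*(v + 2)*(v - 2)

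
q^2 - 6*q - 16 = (q - 8)*(q + 2)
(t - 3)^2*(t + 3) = t^3 - 3*t^2 - 9*t + 27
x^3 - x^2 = x^2*(x - 1)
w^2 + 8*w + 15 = (w + 3)*(w + 5)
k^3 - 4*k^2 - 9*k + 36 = (k - 4)*(k - 3)*(k + 3)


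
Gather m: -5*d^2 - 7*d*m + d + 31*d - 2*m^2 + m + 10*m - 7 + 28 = -5*d^2 + 32*d - 2*m^2 + m*(11 - 7*d) + 21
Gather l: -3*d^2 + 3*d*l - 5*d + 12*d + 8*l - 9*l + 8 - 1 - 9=-3*d^2 + 7*d + l*(3*d - 1) - 2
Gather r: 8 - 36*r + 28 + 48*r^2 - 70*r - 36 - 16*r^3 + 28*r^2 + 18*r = -16*r^3 + 76*r^2 - 88*r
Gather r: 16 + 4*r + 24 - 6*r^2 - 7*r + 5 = -6*r^2 - 3*r + 45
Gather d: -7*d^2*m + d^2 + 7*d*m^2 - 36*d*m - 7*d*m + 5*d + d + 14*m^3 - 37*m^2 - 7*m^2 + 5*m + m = d^2*(1 - 7*m) + d*(7*m^2 - 43*m + 6) + 14*m^3 - 44*m^2 + 6*m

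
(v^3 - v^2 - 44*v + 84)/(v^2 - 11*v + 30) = (v^2 + 5*v - 14)/(v - 5)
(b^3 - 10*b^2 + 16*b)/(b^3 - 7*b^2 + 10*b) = (b - 8)/(b - 5)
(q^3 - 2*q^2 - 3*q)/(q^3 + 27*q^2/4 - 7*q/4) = 4*(q^2 - 2*q - 3)/(4*q^2 + 27*q - 7)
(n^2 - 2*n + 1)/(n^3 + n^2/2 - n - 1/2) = 2*(n - 1)/(2*n^2 + 3*n + 1)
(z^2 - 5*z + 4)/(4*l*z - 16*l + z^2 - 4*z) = (z - 1)/(4*l + z)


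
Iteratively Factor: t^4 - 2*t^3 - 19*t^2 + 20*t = (t)*(t^3 - 2*t^2 - 19*t + 20) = t*(t + 4)*(t^2 - 6*t + 5) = t*(t - 5)*(t + 4)*(t - 1)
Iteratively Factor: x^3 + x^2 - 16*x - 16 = (x - 4)*(x^2 + 5*x + 4) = (x - 4)*(x + 4)*(x + 1)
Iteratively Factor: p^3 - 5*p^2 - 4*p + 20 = (p + 2)*(p^2 - 7*p + 10) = (p - 2)*(p + 2)*(p - 5)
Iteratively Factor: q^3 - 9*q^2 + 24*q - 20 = (q - 2)*(q^2 - 7*q + 10) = (q - 5)*(q - 2)*(q - 2)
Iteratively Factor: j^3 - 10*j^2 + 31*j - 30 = (j - 2)*(j^2 - 8*j + 15) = (j - 5)*(j - 2)*(j - 3)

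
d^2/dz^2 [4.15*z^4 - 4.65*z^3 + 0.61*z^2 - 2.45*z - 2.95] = 49.8*z^2 - 27.9*z + 1.22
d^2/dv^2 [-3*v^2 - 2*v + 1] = -6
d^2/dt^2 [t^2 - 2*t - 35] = 2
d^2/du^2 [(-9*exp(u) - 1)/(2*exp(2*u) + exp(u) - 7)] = 2*(-18*exp(4*u) + exp(3*u) - 381*exp(2*u) - 60*exp(u) - 224)*exp(u)/(8*exp(6*u) + 12*exp(5*u) - 78*exp(4*u) - 83*exp(3*u) + 273*exp(2*u) + 147*exp(u) - 343)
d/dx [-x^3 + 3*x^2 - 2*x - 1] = -3*x^2 + 6*x - 2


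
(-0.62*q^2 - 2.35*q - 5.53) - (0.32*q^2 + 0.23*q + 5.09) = -0.94*q^2 - 2.58*q - 10.62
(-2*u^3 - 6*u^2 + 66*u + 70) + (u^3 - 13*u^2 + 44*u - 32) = -u^3 - 19*u^2 + 110*u + 38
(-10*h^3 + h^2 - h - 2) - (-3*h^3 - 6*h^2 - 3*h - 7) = -7*h^3 + 7*h^2 + 2*h + 5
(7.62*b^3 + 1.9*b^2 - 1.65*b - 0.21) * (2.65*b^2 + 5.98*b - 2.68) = 20.193*b^5 + 50.6026*b^4 - 13.4321*b^3 - 15.5155*b^2 + 3.1662*b + 0.5628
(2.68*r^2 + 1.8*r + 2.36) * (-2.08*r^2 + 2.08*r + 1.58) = -5.5744*r^4 + 1.8304*r^3 + 3.0696*r^2 + 7.7528*r + 3.7288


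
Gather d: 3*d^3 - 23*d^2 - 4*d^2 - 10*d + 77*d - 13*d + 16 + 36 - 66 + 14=3*d^3 - 27*d^2 + 54*d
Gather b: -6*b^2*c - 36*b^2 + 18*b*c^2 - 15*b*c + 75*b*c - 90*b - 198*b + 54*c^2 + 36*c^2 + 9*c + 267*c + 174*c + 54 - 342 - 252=b^2*(-6*c - 36) + b*(18*c^2 + 60*c - 288) + 90*c^2 + 450*c - 540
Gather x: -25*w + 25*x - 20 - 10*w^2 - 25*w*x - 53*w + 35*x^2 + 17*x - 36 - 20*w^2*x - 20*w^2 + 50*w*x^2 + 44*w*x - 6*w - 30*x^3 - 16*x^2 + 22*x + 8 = -30*w^2 - 84*w - 30*x^3 + x^2*(50*w + 19) + x*(-20*w^2 + 19*w + 64) - 48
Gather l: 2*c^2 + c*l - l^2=2*c^2 + c*l - l^2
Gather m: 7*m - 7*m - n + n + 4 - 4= 0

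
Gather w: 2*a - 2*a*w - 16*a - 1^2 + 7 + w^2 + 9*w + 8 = -14*a + w^2 + w*(9 - 2*a) + 14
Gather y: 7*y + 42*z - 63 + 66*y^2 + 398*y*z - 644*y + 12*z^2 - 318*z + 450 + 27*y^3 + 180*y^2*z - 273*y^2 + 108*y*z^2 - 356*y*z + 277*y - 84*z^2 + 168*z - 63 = 27*y^3 + y^2*(180*z - 207) + y*(108*z^2 + 42*z - 360) - 72*z^2 - 108*z + 324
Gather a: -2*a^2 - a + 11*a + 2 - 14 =-2*a^2 + 10*a - 12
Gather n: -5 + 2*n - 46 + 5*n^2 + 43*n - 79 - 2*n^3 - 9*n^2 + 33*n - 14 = -2*n^3 - 4*n^2 + 78*n - 144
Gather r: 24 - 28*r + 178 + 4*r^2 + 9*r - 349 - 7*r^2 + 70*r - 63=-3*r^2 + 51*r - 210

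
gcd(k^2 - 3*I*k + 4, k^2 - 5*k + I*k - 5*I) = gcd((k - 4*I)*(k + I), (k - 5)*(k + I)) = k + I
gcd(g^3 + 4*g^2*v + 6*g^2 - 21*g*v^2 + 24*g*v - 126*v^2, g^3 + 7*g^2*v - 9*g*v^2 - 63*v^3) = -g^2 - 4*g*v + 21*v^2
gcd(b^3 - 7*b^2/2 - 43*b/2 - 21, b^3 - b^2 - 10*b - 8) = b + 2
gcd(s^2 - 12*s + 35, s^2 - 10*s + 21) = s - 7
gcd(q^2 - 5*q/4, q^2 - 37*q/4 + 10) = q - 5/4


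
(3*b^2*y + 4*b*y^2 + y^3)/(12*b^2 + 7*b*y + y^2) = y*(b + y)/(4*b + y)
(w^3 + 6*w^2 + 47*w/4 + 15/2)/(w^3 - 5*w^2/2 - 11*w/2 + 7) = (4*w^2 + 16*w + 15)/(2*(2*w^2 - 9*w + 7))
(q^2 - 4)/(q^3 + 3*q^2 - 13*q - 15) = (q^2 - 4)/(q^3 + 3*q^2 - 13*q - 15)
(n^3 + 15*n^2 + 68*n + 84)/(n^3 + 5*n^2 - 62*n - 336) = (n + 2)/(n - 8)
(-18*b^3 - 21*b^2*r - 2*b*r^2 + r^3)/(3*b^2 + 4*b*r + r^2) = -6*b + r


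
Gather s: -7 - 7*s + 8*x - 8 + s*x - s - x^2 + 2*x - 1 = s*(x - 8) - x^2 + 10*x - 16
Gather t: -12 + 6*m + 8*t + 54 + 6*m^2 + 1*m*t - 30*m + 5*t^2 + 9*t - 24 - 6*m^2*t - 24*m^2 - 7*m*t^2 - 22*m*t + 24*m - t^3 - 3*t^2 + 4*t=-18*m^2 - t^3 + t^2*(2 - 7*m) + t*(-6*m^2 - 21*m + 21) + 18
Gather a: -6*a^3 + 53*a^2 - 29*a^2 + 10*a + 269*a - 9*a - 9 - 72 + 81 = -6*a^3 + 24*a^2 + 270*a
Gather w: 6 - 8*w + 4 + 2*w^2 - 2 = 2*w^2 - 8*w + 8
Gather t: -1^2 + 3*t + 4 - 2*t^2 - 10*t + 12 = -2*t^2 - 7*t + 15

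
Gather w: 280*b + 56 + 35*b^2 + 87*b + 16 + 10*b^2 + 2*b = 45*b^2 + 369*b + 72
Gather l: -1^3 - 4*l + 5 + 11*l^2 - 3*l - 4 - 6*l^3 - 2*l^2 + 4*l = -6*l^3 + 9*l^2 - 3*l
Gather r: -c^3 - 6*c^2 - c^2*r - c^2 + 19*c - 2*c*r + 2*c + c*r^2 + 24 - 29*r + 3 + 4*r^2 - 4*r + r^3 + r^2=-c^3 - 7*c^2 + 21*c + r^3 + r^2*(c + 5) + r*(-c^2 - 2*c - 33) + 27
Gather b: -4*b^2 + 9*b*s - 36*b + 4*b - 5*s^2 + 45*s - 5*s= -4*b^2 + b*(9*s - 32) - 5*s^2 + 40*s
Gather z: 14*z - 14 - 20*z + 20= 6 - 6*z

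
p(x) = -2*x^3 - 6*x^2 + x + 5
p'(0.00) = 1.00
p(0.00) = 5.00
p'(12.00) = -1007.00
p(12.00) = -4303.00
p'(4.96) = -206.13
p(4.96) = -381.70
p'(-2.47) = -5.97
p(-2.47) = -3.94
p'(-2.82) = -12.87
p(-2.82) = -0.68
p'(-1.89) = 2.25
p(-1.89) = -4.82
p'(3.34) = -106.01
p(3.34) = -133.11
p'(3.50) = -114.50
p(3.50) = -150.75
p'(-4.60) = -70.76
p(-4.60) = 68.11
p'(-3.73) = -37.72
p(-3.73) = 21.58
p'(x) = -6*x^2 - 12*x + 1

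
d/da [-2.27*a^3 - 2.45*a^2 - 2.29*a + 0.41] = -6.81*a^2 - 4.9*a - 2.29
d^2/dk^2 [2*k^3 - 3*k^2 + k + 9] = 12*k - 6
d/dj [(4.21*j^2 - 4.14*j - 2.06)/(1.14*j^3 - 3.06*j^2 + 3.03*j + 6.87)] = (-4.7994*j^4 + 9.4392*j^3 + 7.1331*j^2 + 45.2382*j - 22.2)/(1.2996*j^6 - 6.9768*j^5 + 16.272*j^4 - 2.88*j^3 - 32.8635*j^2 + 41.6322*j + 47.1969)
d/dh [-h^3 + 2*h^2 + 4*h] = -3*h^2 + 4*h + 4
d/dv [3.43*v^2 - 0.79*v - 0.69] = 6.86*v - 0.79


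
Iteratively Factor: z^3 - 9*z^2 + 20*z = (z - 4)*(z^2 - 5*z) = (z - 5)*(z - 4)*(z)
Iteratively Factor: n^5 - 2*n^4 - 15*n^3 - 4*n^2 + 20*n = (n + 2)*(n^4 - 4*n^3 - 7*n^2 + 10*n) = (n - 1)*(n + 2)*(n^3 - 3*n^2 - 10*n) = n*(n - 1)*(n + 2)*(n^2 - 3*n - 10) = n*(n - 1)*(n + 2)^2*(n - 5)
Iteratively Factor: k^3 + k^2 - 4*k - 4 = (k + 1)*(k^2 - 4) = (k + 1)*(k + 2)*(k - 2)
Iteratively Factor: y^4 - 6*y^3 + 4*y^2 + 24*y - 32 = (y + 2)*(y^3 - 8*y^2 + 20*y - 16) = (y - 2)*(y + 2)*(y^2 - 6*y + 8) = (y - 2)^2*(y + 2)*(y - 4)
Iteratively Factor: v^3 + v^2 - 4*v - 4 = (v - 2)*(v^2 + 3*v + 2) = (v - 2)*(v + 1)*(v + 2)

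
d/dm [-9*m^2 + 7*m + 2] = 7 - 18*m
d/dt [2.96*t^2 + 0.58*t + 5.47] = 5.92*t + 0.58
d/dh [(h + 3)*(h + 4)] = 2*h + 7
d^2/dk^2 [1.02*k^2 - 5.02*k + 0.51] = 2.04000000000000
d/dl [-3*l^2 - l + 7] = -6*l - 1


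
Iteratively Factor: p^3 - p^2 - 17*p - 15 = (p + 3)*(p^2 - 4*p - 5) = (p - 5)*(p + 3)*(p + 1)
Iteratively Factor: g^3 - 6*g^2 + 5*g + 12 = (g + 1)*(g^2 - 7*g + 12) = (g - 3)*(g + 1)*(g - 4)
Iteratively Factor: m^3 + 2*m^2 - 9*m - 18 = (m + 2)*(m^2 - 9) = (m + 2)*(m + 3)*(m - 3)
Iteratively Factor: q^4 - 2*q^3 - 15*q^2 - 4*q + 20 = (q - 5)*(q^3 + 3*q^2 - 4) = (q - 5)*(q - 1)*(q^2 + 4*q + 4) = (q - 5)*(q - 1)*(q + 2)*(q + 2)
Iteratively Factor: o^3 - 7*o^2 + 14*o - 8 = (o - 2)*(o^2 - 5*o + 4) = (o - 2)*(o - 1)*(o - 4)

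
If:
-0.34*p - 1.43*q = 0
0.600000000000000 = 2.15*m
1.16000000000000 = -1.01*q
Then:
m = 0.28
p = 4.83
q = -1.15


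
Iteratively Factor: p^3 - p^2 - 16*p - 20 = (p + 2)*(p^2 - 3*p - 10) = (p - 5)*(p + 2)*(p + 2)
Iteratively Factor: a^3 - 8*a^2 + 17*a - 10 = (a - 5)*(a^2 - 3*a + 2) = (a - 5)*(a - 1)*(a - 2)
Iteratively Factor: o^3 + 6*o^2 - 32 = (o - 2)*(o^2 + 8*o + 16) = (o - 2)*(o + 4)*(o + 4)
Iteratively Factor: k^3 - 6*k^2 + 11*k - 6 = (k - 1)*(k^2 - 5*k + 6) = (k - 3)*(k - 1)*(k - 2)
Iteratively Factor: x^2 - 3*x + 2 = (x - 1)*(x - 2)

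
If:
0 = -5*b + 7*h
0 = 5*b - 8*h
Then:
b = 0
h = 0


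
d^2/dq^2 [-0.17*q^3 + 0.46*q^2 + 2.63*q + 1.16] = 0.92 - 1.02*q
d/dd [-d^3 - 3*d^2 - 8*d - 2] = -3*d^2 - 6*d - 8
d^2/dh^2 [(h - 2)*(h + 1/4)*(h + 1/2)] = 6*h - 5/2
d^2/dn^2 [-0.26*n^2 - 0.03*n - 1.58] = -0.520000000000000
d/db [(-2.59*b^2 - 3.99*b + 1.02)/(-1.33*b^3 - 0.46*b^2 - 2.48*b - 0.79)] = (-3.4447*b^4 - 10.6134*b^3 + 8.6576*b^2 + 5.0306*b + 5.6817)/(1.7689*b^6 + 1.2236*b^5 + 6.8084*b^4 + 4.383*b^3 + 6.8772*b^2 + 3.9184*b + 0.6241)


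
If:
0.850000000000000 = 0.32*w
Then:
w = 2.66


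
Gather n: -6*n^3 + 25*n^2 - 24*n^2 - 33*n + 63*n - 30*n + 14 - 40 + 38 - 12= -6*n^3 + n^2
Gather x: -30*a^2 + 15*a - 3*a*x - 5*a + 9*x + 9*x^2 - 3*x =-30*a^2 + 10*a + 9*x^2 + x*(6 - 3*a)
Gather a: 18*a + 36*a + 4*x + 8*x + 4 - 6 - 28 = 54*a + 12*x - 30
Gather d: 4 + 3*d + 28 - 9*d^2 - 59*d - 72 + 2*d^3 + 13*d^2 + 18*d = 2*d^3 + 4*d^2 - 38*d - 40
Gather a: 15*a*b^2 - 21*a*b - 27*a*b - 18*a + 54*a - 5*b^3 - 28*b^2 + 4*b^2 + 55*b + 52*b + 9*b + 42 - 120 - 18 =a*(15*b^2 - 48*b + 36) - 5*b^3 - 24*b^2 + 116*b - 96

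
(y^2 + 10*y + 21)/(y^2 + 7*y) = (y + 3)/y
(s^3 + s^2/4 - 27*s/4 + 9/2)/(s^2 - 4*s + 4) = (4*s^2 + 9*s - 9)/(4*(s - 2))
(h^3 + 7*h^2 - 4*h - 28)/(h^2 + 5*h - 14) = h + 2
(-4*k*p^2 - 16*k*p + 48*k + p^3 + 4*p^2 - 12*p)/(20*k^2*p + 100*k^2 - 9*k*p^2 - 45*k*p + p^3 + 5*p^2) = (p^2 + 4*p - 12)/(-5*k*p - 25*k + p^2 + 5*p)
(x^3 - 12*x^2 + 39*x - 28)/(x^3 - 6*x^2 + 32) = (x^2 - 8*x + 7)/(x^2 - 2*x - 8)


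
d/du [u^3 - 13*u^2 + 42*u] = 3*u^2 - 26*u + 42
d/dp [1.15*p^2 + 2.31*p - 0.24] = 2.3*p + 2.31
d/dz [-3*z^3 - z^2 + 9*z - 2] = -9*z^2 - 2*z + 9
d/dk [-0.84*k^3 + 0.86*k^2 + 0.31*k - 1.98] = -2.52*k^2 + 1.72*k + 0.31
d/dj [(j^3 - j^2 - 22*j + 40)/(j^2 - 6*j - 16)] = (j^4 - 12*j^3 - 20*j^2 - 48*j + 592)/(j^4 - 12*j^3 + 4*j^2 + 192*j + 256)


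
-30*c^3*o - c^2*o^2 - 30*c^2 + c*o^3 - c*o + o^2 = (-6*c + o)*(5*c + o)*(c*o + 1)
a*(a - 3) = a^2 - 3*a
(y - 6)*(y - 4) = y^2 - 10*y + 24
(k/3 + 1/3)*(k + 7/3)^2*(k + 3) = k^4/3 + 26*k^3/9 + 244*k^2/27 + 322*k/27 + 49/9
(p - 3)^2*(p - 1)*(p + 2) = p^4 - 5*p^3 + p^2 + 21*p - 18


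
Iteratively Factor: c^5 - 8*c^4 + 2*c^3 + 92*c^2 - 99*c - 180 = (c - 3)*(c^4 - 5*c^3 - 13*c^2 + 53*c + 60) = (c - 3)*(c + 1)*(c^3 - 6*c^2 - 7*c + 60) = (c - 4)*(c - 3)*(c + 1)*(c^2 - 2*c - 15) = (c - 5)*(c - 4)*(c - 3)*(c + 1)*(c + 3)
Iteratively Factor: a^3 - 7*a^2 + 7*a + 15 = (a - 3)*(a^2 - 4*a - 5) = (a - 3)*(a + 1)*(a - 5)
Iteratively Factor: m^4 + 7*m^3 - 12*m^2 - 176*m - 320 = (m + 4)*(m^3 + 3*m^2 - 24*m - 80) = (m + 4)^2*(m^2 - m - 20) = (m - 5)*(m + 4)^2*(m + 4)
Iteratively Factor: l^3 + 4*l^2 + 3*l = (l + 3)*(l^2 + l) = (l + 1)*(l + 3)*(l)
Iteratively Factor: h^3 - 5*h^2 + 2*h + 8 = (h - 4)*(h^2 - h - 2) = (h - 4)*(h + 1)*(h - 2)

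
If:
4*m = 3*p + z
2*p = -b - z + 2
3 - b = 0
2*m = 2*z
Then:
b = 3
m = -1/3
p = -1/3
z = -1/3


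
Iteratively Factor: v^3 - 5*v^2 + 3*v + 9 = (v + 1)*(v^2 - 6*v + 9) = (v - 3)*(v + 1)*(v - 3)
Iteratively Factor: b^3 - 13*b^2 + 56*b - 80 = (b - 5)*(b^2 - 8*b + 16) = (b - 5)*(b - 4)*(b - 4)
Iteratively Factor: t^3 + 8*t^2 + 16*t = (t + 4)*(t^2 + 4*t) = t*(t + 4)*(t + 4)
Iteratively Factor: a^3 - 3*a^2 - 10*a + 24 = (a - 4)*(a^2 + a - 6) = (a - 4)*(a - 2)*(a + 3)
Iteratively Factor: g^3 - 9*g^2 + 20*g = (g - 5)*(g^2 - 4*g) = (g - 5)*(g - 4)*(g)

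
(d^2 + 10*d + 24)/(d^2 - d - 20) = (d + 6)/(d - 5)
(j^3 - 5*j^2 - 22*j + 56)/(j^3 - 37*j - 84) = (j - 2)/(j + 3)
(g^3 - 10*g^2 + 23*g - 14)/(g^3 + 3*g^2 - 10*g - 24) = (g^3 - 10*g^2 + 23*g - 14)/(g^3 + 3*g^2 - 10*g - 24)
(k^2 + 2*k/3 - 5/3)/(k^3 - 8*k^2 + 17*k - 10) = (k + 5/3)/(k^2 - 7*k + 10)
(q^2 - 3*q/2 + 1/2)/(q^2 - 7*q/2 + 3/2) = (q - 1)/(q - 3)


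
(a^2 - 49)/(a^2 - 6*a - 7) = (a + 7)/(a + 1)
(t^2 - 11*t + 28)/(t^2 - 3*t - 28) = (t - 4)/(t + 4)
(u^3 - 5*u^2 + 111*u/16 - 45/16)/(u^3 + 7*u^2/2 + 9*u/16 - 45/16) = (4*u^2 - 17*u + 15)/(4*u^2 + 17*u + 15)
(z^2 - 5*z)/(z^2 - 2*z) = (z - 5)/(z - 2)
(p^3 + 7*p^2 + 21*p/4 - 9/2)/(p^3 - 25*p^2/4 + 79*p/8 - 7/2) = 2*(2*p^2 + 15*p + 18)/(4*p^2 - 23*p + 28)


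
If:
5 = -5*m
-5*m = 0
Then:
No Solution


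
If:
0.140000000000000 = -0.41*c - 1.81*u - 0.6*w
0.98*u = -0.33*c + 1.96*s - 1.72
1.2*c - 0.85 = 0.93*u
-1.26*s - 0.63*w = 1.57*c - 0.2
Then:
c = 6.67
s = 5.85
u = 7.70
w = -28.01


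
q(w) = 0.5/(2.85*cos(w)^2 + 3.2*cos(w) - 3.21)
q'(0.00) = 0.00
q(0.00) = 0.18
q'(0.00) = 0.00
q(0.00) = 0.18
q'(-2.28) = 0.01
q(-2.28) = -0.12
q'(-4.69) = 0.14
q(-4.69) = -0.15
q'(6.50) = 0.14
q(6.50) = 0.19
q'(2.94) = -0.02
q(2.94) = -0.14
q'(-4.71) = 0.15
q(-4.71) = -0.16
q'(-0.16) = -0.09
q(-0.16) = 0.18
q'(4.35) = -0.03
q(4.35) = -0.13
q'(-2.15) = -0.00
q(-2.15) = -0.12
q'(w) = 0.5*(5.7*sin(w)*cos(w) + 3.2*sin(w))/(2.85*cos(w)^2 + 3.2*cos(w) - 3.21)^2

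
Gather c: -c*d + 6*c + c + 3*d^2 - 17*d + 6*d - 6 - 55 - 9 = c*(7 - d) + 3*d^2 - 11*d - 70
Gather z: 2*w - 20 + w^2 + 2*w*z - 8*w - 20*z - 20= w^2 - 6*w + z*(2*w - 20) - 40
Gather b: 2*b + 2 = 2*b + 2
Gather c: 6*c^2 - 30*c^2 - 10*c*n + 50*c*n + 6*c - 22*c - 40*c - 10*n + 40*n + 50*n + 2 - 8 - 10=-24*c^2 + c*(40*n - 56) + 80*n - 16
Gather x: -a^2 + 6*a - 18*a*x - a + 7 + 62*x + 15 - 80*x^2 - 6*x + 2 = -a^2 + 5*a - 80*x^2 + x*(56 - 18*a) + 24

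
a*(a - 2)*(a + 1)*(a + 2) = a^4 + a^3 - 4*a^2 - 4*a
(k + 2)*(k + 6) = k^2 + 8*k + 12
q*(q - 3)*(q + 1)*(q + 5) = q^4 + 3*q^3 - 13*q^2 - 15*q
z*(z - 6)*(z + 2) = z^3 - 4*z^2 - 12*z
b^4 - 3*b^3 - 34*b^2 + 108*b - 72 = (b - 6)*(b - 2)*(b - 1)*(b + 6)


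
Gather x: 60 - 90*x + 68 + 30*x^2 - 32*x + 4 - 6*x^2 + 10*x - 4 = 24*x^2 - 112*x + 128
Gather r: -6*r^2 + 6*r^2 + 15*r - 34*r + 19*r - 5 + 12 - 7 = 0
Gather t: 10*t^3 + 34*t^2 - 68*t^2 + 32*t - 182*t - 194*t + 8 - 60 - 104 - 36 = 10*t^3 - 34*t^2 - 344*t - 192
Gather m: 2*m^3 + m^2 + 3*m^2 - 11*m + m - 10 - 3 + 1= 2*m^3 + 4*m^2 - 10*m - 12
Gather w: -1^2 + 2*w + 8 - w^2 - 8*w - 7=-w^2 - 6*w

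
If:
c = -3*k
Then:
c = -3*k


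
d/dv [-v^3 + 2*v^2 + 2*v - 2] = -3*v^2 + 4*v + 2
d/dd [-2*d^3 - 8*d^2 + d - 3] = -6*d^2 - 16*d + 1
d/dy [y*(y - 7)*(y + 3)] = 3*y^2 - 8*y - 21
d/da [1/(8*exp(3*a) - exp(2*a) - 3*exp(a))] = (-24*exp(2*a) + 2*exp(a) + 3)*exp(-a)/(-8*exp(2*a) + exp(a) + 3)^2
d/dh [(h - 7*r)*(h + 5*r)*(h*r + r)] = r*(3*h^2 - 4*h*r + 2*h - 35*r^2 - 2*r)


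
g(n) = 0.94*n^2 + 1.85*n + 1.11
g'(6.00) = 13.13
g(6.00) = 46.05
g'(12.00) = 24.41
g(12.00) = 158.67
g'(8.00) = 16.89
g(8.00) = 76.07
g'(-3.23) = -4.22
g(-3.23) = 4.94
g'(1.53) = 4.73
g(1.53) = 6.14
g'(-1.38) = -0.74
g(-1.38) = 0.35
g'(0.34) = 2.49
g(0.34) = 1.85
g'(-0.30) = 1.29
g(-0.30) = 0.64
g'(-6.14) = -9.69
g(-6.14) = 25.19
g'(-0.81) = 0.33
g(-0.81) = 0.23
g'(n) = 1.88*n + 1.85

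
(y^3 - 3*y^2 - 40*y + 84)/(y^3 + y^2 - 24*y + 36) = (y - 7)/(y - 3)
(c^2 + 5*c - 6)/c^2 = 1 + 5/c - 6/c^2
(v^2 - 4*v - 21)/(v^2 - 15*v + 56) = (v + 3)/(v - 8)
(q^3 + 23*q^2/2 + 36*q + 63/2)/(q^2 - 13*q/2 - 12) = (q^2 + 10*q + 21)/(q - 8)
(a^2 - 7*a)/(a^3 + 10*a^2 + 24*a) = (a - 7)/(a^2 + 10*a + 24)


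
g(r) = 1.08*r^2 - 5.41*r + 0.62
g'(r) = 2.16*r - 5.41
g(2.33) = -6.12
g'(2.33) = -0.38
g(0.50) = -1.82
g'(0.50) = -4.33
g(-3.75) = 36.10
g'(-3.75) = -13.51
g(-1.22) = 8.83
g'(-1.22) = -8.05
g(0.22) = -0.52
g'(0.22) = -4.93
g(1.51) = -5.09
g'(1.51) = -2.15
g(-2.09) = 16.64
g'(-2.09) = -9.92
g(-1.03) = 7.34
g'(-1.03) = -7.63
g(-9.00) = 136.79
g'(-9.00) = -24.85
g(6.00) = 7.04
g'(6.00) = 7.55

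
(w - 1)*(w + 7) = w^2 + 6*w - 7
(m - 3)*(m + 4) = m^2 + m - 12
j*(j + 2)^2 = j^3 + 4*j^2 + 4*j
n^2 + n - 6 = (n - 2)*(n + 3)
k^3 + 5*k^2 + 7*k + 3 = (k + 1)^2*(k + 3)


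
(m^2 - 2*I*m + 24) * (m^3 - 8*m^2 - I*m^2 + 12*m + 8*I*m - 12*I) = m^5 - 8*m^4 - 3*I*m^4 + 34*m^3 + 24*I*m^3 - 176*m^2 - 60*I*m^2 + 264*m + 192*I*m - 288*I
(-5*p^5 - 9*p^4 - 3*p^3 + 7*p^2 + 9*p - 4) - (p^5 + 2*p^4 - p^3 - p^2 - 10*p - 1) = -6*p^5 - 11*p^4 - 2*p^3 + 8*p^2 + 19*p - 3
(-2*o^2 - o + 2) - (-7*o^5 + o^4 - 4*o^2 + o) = 7*o^5 - o^4 + 2*o^2 - 2*o + 2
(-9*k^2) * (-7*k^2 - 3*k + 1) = 63*k^4 + 27*k^3 - 9*k^2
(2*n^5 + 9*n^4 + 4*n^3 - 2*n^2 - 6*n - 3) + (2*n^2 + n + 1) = 2*n^5 + 9*n^4 + 4*n^3 - 5*n - 2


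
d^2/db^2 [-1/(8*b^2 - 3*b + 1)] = 2*(64*b^2 - 24*b - (16*b - 3)^2 + 8)/(8*b^2 - 3*b + 1)^3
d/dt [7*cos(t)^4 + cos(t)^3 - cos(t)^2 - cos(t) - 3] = (-28*cos(t)^3 - 3*cos(t)^2 + 2*cos(t) + 1)*sin(t)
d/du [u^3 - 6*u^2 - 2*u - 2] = 3*u^2 - 12*u - 2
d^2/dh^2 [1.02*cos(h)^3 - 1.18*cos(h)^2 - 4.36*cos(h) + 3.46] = -9.18*cos(h)^3 + 4.72*cos(h)^2 + 10.48*cos(h) - 2.36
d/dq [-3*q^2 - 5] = -6*q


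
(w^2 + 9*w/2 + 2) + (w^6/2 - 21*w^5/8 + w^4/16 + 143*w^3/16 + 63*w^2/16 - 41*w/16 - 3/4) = w^6/2 - 21*w^5/8 + w^4/16 + 143*w^3/16 + 79*w^2/16 + 31*w/16 + 5/4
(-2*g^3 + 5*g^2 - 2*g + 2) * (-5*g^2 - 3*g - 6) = 10*g^5 - 19*g^4 + 7*g^3 - 34*g^2 + 6*g - 12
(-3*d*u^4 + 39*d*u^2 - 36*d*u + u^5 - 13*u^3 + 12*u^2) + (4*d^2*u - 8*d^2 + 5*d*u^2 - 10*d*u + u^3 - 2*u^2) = 4*d^2*u - 8*d^2 - 3*d*u^4 + 44*d*u^2 - 46*d*u + u^5 - 12*u^3 + 10*u^2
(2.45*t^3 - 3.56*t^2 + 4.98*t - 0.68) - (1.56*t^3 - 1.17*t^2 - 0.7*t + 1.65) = 0.89*t^3 - 2.39*t^2 + 5.68*t - 2.33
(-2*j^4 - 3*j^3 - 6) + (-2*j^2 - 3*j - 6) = -2*j^4 - 3*j^3 - 2*j^2 - 3*j - 12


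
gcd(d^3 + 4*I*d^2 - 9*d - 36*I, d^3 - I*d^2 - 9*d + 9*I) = d^2 - 9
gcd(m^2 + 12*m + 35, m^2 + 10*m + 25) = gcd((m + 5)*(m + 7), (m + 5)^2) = m + 5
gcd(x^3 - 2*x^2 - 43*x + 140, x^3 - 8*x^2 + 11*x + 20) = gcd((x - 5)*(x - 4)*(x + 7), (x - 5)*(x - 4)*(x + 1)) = x^2 - 9*x + 20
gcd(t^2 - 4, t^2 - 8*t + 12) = t - 2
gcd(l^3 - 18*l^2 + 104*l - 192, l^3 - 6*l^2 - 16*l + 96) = l^2 - 10*l + 24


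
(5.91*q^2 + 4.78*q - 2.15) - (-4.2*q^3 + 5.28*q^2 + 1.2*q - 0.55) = 4.2*q^3 + 0.63*q^2 + 3.58*q - 1.6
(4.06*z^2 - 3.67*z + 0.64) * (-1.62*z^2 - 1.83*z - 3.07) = -6.5772*z^4 - 1.4844*z^3 - 6.7849*z^2 + 10.0957*z - 1.9648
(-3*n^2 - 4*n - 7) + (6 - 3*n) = -3*n^2 - 7*n - 1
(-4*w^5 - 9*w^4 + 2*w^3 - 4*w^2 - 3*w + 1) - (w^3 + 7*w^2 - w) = -4*w^5 - 9*w^4 + w^3 - 11*w^2 - 2*w + 1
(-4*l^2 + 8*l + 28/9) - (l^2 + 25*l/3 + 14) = -5*l^2 - l/3 - 98/9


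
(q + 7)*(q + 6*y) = q^2 + 6*q*y + 7*q + 42*y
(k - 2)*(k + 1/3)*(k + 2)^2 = k^4 + 7*k^3/3 - 10*k^2/3 - 28*k/3 - 8/3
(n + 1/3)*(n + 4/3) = n^2 + 5*n/3 + 4/9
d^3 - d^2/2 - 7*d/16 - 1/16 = (d - 1)*(d + 1/4)^2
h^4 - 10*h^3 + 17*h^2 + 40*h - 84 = (h - 7)*(h - 3)*(h - 2)*(h + 2)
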